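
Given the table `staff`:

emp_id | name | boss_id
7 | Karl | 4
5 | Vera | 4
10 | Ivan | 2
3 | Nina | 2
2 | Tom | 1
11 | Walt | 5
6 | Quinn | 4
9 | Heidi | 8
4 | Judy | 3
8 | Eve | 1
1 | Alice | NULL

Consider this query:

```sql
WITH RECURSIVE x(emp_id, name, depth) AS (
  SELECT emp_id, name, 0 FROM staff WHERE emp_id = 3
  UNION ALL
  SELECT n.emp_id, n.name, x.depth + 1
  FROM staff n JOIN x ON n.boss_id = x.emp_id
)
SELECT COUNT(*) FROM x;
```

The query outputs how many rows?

Base: emp_id=3 (Nina) at depth 0.
Iteration 1: rows with boss_id in {3} -> Judy (id 4, depth 1).
Iteration 2: rows with boss_id in {4} -> Vera (id 5, depth 2), Quinn (id 6, depth 2), Karl (id 7, depth 2).
Iteration 3: rows with boss_id in {5,6,7} -> Walt (id 11, depth 3).
Iteration 4: no rows with boss_id in {11}; recursion stops.
Total rows emitted: 6.

6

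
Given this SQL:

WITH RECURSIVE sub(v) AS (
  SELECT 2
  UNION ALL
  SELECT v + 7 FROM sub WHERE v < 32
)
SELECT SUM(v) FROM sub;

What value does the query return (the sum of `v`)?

Base: v=2.
Iteration 1: 2 < 32 holds -> v = 2 + 7 = 9.
Iteration 2: 9 < 32 holds -> v = 9 + 7 = 16.
Iteration 3: 16 < 32 holds -> v = 16 + 7 = 23.
Iteration 4: 23 < 32 holds -> v = 23 + 7 = 30.
Iteration 5: 30 < 32 holds -> v = 30 + 7 = 37.
Iteration 6: 37 < 32 fails; recursion stops.
SUM(v) = 2 + 9 + 16 + 23 + 30 + 37 = 117.

117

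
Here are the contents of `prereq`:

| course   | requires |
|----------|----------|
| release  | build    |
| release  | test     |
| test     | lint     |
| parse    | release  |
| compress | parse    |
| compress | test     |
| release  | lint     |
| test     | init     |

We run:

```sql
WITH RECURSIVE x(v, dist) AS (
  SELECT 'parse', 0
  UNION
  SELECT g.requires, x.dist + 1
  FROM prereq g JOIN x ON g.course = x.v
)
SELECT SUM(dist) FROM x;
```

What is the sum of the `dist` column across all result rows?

13

Base: (parse, dist=0).
Iteration 1: edges from {parse} -> (release, dist=1).
Iteration 2: edges from {release} -> (build, dist=2), (lint, dist=2), (test, dist=2).
Iteration 3: edges from {build,lint,test} -> (init, dist=3), (lint, dist=3).
Iteration 4: no outgoing edges from {init,lint}; recursion stops.
SUM(dist) = 0 + 1 + 2 + 2 + 2 + 3 + 3 = 13.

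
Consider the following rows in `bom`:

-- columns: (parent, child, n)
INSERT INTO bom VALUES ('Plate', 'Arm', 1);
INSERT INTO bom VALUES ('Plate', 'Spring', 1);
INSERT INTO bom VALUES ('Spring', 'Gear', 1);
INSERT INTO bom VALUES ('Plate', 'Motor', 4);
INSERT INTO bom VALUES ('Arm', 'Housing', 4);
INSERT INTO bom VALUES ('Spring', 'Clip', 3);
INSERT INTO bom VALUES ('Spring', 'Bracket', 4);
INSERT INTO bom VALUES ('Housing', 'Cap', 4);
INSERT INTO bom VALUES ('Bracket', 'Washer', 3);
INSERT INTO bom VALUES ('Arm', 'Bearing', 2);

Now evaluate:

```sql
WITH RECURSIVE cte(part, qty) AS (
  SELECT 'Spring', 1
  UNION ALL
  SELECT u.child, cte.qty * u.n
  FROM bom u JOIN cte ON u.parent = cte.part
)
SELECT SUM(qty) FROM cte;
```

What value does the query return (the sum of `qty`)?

21

Base: (Spring, qty=1).
Iteration 1: components of {Spring} -> Bracket = 1*4 = 4, Clip = 1*3 = 3, Gear = 1*1 = 1.
Iteration 2: components of {Bracket,Clip,Gear} -> Washer = 4*3 = 12.
Iteration 3: no further components; recursion stops.
SUM(qty) = 1 + 1 + 3 + 4 + 12 = 21.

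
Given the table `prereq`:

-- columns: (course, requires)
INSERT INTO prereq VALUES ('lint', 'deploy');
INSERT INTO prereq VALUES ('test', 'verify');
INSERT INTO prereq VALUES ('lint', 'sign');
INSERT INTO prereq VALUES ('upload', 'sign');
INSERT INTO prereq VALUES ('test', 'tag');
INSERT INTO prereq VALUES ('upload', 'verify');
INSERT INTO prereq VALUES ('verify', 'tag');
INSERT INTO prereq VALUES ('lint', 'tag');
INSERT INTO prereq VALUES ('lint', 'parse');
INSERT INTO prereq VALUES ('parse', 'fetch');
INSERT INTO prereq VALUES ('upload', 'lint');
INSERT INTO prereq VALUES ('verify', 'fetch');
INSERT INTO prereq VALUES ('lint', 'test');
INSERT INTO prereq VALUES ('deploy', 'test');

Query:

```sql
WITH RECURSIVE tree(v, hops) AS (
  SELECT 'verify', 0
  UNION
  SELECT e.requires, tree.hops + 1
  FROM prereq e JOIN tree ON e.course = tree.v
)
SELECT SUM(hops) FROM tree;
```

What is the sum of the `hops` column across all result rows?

2

Base: (verify, hops=0).
Iteration 1: edges from {verify} -> (fetch, hops=1), (tag, hops=1).
Iteration 2: no outgoing edges from {fetch,tag}; recursion stops.
SUM(hops) = 0 + 1 + 1 = 2.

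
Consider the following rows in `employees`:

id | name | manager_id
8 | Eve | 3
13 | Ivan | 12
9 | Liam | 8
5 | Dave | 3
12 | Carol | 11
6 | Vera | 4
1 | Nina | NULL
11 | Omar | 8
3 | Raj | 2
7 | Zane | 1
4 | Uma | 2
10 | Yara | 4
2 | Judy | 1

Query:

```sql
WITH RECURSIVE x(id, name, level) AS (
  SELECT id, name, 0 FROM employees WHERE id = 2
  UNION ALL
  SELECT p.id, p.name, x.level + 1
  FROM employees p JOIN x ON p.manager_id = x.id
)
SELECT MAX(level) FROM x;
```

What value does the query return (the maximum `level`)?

5

Base: id=2 (Judy) at level 0.
Iteration 1: rows with manager_id in {2} -> Raj (id 3, level 1), Uma (id 4, level 1).
Iteration 2: rows with manager_id in {3,4} -> Dave (id 5, level 2), Vera (id 6, level 2), Eve (id 8, level 2), Yara (id 10, level 2).
Iteration 3: rows with manager_id in {5,6,8,10} -> Liam (id 9, level 3), Omar (id 11, level 3).
Iteration 4: rows with manager_id in {9,11} -> Carol (id 12, level 4).
Iteration 5: rows with manager_id in {12} -> Ivan (id 13, level 5).
Iteration 6: no rows with manager_id in {13}; recursion stops.
level values: 0, 1, 1, 2, 2, 2, 2, 3, 3, 4, 5; the maximum is 5.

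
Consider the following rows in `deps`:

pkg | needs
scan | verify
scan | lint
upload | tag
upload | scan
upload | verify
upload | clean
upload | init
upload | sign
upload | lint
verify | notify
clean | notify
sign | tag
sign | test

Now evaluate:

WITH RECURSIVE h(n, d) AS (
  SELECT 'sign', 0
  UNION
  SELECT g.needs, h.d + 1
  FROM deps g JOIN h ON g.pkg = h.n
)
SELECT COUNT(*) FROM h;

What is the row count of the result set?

Base: (sign, d=0).
Iteration 1: edges from {sign} -> (tag, d=1), (test, d=1).
Iteration 2: no outgoing edges from {tag,test}; recursion stops.
Total rows emitted: 3.

3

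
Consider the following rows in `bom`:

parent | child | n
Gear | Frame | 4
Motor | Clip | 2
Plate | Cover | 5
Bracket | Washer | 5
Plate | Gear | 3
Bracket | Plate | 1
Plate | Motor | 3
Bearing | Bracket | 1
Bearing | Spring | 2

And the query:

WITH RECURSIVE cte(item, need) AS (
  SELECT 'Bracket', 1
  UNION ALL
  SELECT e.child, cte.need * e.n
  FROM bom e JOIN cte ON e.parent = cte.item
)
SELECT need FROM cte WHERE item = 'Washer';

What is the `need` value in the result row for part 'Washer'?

5

Base: (Bracket, need=1).
Iteration 1: components of {Bracket} -> Plate = 1*1 = 1, Washer = 1*5 = 5.
Iteration 2: components of {Plate,Washer} -> Cover = 1*5 = 5, Gear = 1*3 = 3, Motor = 1*3 = 3.
Iteration 3: components of {Cover,Gear,Motor} -> Clip = 3*2 = 6, Frame = 3*4 = 12.
Iteration 4: no further components; recursion stops.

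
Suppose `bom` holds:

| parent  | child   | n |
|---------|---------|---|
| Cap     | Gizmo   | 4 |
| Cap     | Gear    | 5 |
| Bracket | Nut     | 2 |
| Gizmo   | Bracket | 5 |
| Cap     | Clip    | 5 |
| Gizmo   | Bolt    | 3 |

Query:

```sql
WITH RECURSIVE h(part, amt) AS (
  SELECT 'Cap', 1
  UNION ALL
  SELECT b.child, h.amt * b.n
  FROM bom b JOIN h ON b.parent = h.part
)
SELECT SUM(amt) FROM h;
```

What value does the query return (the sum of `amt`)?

87

Base: (Cap, amt=1).
Iteration 1: components of {Cap} -> Clip = 1*5 = 5, Gear = 1*5 = 5, Gizmo = 1*4 = 4.
Iteration 2: components of {Clip,Gear,Gizmo} -> Bolt = 4*3 = 12, Bracket = 4*5 = 20.
Iteration 3: components of {Bolt,Bracket} -> Nut = 20*2 = 40.
Iteration 4: no further components; recursion stops.
SUM(amt) = 1 + 4 + 5 + 5 + 20 + 12 + 40 = 87.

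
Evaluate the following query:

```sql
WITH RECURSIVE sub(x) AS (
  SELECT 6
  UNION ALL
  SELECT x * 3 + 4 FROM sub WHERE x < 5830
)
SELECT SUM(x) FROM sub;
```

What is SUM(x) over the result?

Base: x=6.
Iteration 1: 6 < 5830 holds -> x = 6 * 3 + 4 = 22.
Iteration 2: 22 < 5830 holds -> x = 22 * 3 + 4 = 70.
Iteration 3: 70 < 5830 holds -> x = 70 * 3 + 4 = 214.
Iteration 4: 214 < 5830 holds -> x = 214 * 3 + 4 = 646.
Iteration 5: 646 < 5830 holds -> x = 646 * 3 + 4 = 1942.
Iteration 6: 1942 < 5830 holds -> x = 1942 * 3 + 4 = 5830.
Iteration 7: 5830 < 5830 fails; recursion stops.
SUM(x) = 6 + 22 + 70 + 214 + 646 + 1942 + 5830 = 8730.

8730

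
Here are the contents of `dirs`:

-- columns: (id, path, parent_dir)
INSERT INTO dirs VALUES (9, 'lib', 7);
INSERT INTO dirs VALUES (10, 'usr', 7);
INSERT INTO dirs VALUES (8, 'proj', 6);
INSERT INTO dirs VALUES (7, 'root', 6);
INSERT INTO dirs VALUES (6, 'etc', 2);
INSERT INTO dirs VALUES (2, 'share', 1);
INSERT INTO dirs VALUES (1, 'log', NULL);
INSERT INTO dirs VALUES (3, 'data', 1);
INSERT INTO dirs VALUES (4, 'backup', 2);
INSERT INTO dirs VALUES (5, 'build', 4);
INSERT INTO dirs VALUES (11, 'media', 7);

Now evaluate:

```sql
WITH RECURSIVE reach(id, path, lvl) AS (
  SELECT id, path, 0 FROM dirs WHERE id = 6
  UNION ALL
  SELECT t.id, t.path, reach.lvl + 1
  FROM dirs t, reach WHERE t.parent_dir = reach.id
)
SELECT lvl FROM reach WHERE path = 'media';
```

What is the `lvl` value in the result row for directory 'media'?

Base: id=6 (etc) at lvl 0.
Iteration 1: rows with parent_dir in {6} -> root (id 7, lvl 1), proj (id 8, lvl 1).
Iteration 2: rows with parent_dir in {7,8} -> lib (id 9, lvl 2), usr (id 10, lvl 2), media (id 11, lvl 2).
Iteration 3: no rows with parent_dir in {9,10,11}; recursion stops.

2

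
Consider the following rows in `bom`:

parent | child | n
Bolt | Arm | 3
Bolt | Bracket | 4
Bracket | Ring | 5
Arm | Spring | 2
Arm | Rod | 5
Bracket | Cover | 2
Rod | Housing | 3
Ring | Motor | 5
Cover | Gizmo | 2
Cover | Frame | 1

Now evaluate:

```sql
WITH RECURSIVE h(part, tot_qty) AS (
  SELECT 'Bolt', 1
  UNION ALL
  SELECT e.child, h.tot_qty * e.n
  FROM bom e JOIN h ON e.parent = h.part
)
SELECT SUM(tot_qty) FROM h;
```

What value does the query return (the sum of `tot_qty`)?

226

Base: (Bolt, tot_qty=1).
Iteration 1: components of {Bolt} -> Arm = 1*3 = 3, Bracket = 1*4 = 4.
Iteration 2: components of {Arm,Bracket} -> Cover = 4*2 = 8, Ring = 4*5 = 20, Rod = 3*5 = 15, Spring = 3*2 = 6.
Iteration 3: components of {Cover,Ring,Rod,Spring} -> Frame = 8*1 = 8, Gizmo = 8*2 = 16, Housing = 15*3 = 45, Motor = 20*5 = 100.
Iteration 4: no further components; recursion stops.
SUM(tot_qty) = 1 + 3 + 4 + 6 + 15 + 20 + 8 + 45 + 100 + 16 + 8 = 226.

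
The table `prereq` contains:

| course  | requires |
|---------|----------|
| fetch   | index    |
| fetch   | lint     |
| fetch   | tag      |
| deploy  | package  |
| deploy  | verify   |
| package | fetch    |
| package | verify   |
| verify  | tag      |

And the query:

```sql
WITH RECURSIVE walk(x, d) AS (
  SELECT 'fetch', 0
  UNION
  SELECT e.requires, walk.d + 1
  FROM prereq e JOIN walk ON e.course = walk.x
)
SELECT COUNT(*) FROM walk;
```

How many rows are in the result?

4

Base: (fetch, d=0).
Iteration 1: edges from {fetch} -> (index, d=1), (lint, d=1), (tag, d=1).
Iteration 2: no outgoing edges from {index,lint,tag}; recursion stops.
Total rows emitted: 4.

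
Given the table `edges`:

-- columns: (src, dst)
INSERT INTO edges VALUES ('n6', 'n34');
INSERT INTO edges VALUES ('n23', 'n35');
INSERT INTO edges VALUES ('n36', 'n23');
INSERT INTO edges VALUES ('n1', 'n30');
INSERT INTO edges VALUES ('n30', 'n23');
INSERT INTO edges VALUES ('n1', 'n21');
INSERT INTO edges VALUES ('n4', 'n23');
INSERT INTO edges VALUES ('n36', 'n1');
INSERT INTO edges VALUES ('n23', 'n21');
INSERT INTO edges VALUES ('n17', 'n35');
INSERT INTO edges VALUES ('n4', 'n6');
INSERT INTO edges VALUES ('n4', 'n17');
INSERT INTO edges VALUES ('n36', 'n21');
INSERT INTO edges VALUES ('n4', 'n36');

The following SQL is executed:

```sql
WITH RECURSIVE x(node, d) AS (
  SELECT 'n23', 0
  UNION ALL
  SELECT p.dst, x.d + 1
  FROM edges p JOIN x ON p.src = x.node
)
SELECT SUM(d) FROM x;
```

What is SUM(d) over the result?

Base: (n23, d=0).
Iteration 1: edges from {n23} -> (n21, d=1), (n35, d=1).
Iteration 2: no outgoing edges from {n21,n35}; recursion stops.
SUM(d) = 0 + 1 + 1 = 2.

2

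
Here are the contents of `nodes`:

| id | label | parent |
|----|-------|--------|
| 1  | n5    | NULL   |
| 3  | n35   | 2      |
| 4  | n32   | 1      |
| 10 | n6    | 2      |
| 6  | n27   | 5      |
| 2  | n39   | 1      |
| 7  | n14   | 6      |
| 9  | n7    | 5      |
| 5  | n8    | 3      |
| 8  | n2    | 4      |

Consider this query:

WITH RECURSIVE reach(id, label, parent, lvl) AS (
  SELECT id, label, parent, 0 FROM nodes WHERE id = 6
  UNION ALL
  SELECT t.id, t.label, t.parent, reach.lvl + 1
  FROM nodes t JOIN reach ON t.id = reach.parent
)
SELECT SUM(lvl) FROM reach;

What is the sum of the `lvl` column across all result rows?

Base: id=6 (n27), parent=5, lvl 0.
Iteration 1: join on id=5 -> n8 (id 5, parent=3, lvl 1).
Iteration 2: join on id=3 -> n35 (id 3, parent=2, lvl 2).
Iteration 3: join on id=2 -> n39 (id 2, parent=1, lvl 3).
Iteration 4: join on id=1 -> n5 (id 1, parent=NULL, lvl 4).
Iteration 5: parent is NULL; no match; recursion stops.
SUM(lvl) = 0 + 1 + 2 + 3 + 4 = 10.

10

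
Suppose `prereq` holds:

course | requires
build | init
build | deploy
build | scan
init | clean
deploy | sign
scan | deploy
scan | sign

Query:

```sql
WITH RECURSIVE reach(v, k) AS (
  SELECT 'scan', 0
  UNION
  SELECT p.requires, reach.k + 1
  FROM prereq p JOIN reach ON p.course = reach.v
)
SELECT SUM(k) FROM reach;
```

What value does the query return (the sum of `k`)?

4

Base: (scan, k=0).
Iteration 1: edges from {scan} -> (deploy, k=1), (sign, k=1).
Iteration 2: edges from {deploy,sign} -> (sign, k=2).
Iteration 3: no outgoing edges from {sign}; recursion stops.
SUM(k) = 0 + 1 + 1 + 2 = 4.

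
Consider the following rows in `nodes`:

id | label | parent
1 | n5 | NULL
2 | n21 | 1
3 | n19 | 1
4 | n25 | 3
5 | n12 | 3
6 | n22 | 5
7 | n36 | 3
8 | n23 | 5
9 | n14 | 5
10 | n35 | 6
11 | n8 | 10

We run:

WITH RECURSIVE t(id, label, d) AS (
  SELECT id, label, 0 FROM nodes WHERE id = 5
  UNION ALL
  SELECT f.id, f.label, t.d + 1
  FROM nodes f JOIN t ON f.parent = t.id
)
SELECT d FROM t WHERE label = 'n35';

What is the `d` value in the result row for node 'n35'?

Base: id=5 (n12) at d 0.
Iteration 1: rows with parent in {5} -> n22 (id 6, d 1), n23 (id 8, d 1), n14 (id 9, d 1).
Iteration 2: rows with parent in {6,8,9} -> n35 (id 10, d 2).
Iteration 3: rows with parent in {10} -> n8 (id 11, d 3).
Iteration 4: no rows with parent in {11}; recursion stops.

2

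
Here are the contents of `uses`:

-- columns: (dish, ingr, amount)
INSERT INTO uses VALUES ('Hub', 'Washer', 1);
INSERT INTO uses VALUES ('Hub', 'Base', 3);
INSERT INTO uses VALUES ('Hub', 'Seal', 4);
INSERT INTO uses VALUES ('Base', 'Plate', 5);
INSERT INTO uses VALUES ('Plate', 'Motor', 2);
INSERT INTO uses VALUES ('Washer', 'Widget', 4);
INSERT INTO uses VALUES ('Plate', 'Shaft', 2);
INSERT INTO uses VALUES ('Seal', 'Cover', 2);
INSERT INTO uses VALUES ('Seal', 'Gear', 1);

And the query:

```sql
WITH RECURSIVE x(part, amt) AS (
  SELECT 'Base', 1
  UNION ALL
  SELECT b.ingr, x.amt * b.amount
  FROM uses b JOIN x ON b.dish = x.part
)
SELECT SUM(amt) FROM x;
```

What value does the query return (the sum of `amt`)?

Base: (Base, amt=1).
Iteration 1: components of {Base} -> Plate = 1*5 = 5.
Iteration 2: components of {Plate} -> Motor = 5*2 = 10, Shaft = 5*2 = 10.
Iteration 3: no further components; recursion stops.
SUM(amt) = 1 + 5 + 10 + 10 = 26.

26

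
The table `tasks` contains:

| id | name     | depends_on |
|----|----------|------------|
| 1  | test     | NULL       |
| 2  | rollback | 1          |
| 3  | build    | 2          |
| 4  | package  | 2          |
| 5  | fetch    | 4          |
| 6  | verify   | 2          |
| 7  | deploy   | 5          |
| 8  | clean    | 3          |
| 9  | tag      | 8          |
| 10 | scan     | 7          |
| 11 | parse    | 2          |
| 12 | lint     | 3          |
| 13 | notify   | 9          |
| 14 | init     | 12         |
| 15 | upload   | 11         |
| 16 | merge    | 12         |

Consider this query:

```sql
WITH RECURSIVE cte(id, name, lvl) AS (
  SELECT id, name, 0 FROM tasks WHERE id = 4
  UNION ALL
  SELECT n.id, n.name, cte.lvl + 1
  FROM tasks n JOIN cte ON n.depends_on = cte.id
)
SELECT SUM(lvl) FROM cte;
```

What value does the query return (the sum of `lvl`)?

6

Base: id=4 (package) at lvl 0.
Iteration 1: rows with depends_on in {4} -> fetch (id 5, lvl 1).
Iteration 2: rows with depends_on in {5} -> deploy (id 7, lvl 2).
Iteration 3: rows with depends_on in {7} -> scan (id 10, lvl 3).
Iteration 4: no rows with depends_on in {10}; recursion stops.
SUM(lvl) = 0 + 1 + 2 + 3 = 6.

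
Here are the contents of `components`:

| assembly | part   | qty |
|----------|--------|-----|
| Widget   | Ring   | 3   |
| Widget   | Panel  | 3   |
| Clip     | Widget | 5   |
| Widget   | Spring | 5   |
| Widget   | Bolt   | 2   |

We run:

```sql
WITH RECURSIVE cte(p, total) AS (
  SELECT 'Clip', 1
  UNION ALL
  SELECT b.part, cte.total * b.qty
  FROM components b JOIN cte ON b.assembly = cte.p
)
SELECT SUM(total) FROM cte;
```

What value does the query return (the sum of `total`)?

71

Base: (Clip, total=1).
Iteration 1: components of {Clip} -> Widget = 1*5 = 5.
Iteration 2: components of {Widget} -> Bolt = 5*2 = 10, Panel = 5*3 = 15, Ring = 5*3 = 15, Spring = 5*5 = 25.
Iteration 3: no further components; recursion stops.
SUM(total) = 1 + 5 + 15 + 10 + 25 + 15 = 71.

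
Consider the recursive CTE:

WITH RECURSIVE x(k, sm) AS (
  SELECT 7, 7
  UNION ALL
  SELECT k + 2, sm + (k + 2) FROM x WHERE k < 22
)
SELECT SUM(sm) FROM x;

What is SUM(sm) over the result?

555

Base: k=7, sm=7.
Iteration 1: 7 < 22 holds -> k = 7 + 2 = 9, sm = 7 + 9 = 16.
Iteration 2: 9 < 22 holds -> k = 9 + 2 = 11, sm = 16 + 11 = 27.
Iteration 3: 11 < 22 holds -> k = 11 + 2 = 13, sm = 27 + 13 = 40.
Iteration 4: 13 < 22 holds -> k = 13 + 2 = 15, sm = 40 + 15 = 55.
Iteration 5: 15 < 22 holds -> k = 15 + 2 = 17, sm = 55 + 17 = 72.
Iteration 6: 17 < 22 holds -> k = 17 + 2 = 19, sm = 72 + 19 = 91.
Iteration 7: 19 < 22 holds -> k = 19 + 2 = 21, sm = 91 + 21 = 112.
Iteration 8: 21 < 22 holds -> k = 21 + 2 = 23, sm = 112 + 23 = 135.
Iteration 9: 23 < 22 fails; recursion stops.
SUM(sm) = 7 + 16 + 27 + 40 + 55 + 72 + 91 + 112 + 135 = 555.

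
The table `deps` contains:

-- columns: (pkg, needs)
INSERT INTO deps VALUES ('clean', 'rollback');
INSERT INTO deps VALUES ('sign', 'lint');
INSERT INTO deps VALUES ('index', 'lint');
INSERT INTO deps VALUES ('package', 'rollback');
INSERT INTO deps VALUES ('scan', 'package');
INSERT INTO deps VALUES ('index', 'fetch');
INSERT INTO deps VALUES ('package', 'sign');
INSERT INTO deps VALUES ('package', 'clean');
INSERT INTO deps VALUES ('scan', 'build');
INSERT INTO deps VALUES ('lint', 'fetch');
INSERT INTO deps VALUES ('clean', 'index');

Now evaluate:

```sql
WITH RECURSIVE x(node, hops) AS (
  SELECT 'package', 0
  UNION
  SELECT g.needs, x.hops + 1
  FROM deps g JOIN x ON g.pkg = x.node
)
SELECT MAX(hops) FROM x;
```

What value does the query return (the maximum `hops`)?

4

Base: (package, hops=0).
Iteration 1: edges from {package} -> (clean, hops=1), (rollback, hops=1), (sign, hops=1).
Iteration 2: edges from {clean,rollback,sign} -> (index, hops=2), (lint, hops=2), (rollback, hops=2).
Iteration 3: edges from {index,lint,rollback} -> (fetch, hops=3), (lint, hops=3). [UNION drops 1 duplicate row(s)]
Iteration 4: edges from {fetch,lint} -> (fetch, hops=4).
Iteration 5: no outgoing edges from {fetch}; recursion stops.
hops values: 0, 1, 1, 1, 2, 2, 2, 3, 3, 4; the maximum is 4.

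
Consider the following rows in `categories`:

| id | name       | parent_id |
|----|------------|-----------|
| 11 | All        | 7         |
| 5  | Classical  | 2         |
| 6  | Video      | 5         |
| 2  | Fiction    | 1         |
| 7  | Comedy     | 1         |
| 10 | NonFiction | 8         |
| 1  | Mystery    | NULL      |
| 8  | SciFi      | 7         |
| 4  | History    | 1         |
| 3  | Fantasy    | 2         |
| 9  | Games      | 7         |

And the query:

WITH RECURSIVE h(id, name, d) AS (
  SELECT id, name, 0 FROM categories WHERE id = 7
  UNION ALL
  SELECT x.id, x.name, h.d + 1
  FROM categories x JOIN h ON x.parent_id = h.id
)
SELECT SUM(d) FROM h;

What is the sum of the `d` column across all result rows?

5

Base: id=7 (Comedy) at d 0.
Iteration 1: rows with parent_id in {7} -> SciFi (id 8, d 1), Games (id 9, d 1), All (id 11, d 1).
Iteration 2: rows with parent_id in {8,9,11} -> NonFiction (id 10, d 2).
Iteration 3: no rows with parent_id in {10}; recursion stops.
SUM(d) = 0 + 1 + 1 + 1 + 2 = 5.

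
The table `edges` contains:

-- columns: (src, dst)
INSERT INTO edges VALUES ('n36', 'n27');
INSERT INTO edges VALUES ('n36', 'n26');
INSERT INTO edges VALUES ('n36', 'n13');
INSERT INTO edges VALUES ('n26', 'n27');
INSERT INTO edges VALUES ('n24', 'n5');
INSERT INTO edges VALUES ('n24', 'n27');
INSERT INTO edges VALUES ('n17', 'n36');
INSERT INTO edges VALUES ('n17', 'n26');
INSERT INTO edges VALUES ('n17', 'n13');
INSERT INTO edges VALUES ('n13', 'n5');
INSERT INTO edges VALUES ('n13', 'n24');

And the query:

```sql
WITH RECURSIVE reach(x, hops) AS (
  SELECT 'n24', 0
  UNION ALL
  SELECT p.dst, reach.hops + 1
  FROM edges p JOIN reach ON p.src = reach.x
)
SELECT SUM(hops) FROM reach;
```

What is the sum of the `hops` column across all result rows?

Base: (n24, hops=0).
Iteration 1: edges from {n24} -> (n27, hops=1), (n5, hops=1).
Iteration 2: no outgoing edges from {n27,n5}; recursion stops.
SUM(hops) = 0 + 1 + 1 = 2.

2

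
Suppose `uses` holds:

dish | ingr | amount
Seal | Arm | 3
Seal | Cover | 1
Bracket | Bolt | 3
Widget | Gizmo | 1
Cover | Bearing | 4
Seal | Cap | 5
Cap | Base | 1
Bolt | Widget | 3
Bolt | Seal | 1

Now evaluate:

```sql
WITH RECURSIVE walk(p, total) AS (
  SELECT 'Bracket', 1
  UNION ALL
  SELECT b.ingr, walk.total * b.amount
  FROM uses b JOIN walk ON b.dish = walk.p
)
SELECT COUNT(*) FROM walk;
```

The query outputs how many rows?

Base: (Bracket, total=1).
Iteration 1: components of {Bracket} -> Bolt = 1*3 = 3.
Iteration 2: components of {Bolt} -> Seal = 3*1 = 3, Widget = 3*3 = 9.
Iteration 3: components of {Seal,Widget} -> Arm = 3*3 = 9, Cap = 3*5 = 15, Cover = 3*1 = 3, Gizmo = 9*1 = 9.
Iteration 4: components of {Arm,Cap,Cover,Gizmo} -> Base = 15*1 = 15, Bearing = 3*4 = 12.
Iteration 5: no further components; recursion stops.
Total rows emitted: 10.

10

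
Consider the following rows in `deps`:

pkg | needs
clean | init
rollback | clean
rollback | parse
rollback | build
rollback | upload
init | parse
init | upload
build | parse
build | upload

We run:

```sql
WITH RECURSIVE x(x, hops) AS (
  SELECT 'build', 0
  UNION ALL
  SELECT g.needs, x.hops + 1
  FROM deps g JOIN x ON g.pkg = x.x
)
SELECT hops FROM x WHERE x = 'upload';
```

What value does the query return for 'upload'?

Base: (build, hops=0).
Iteration 1: edges from {build} -> (parse, hops=1), (upload, hops=1).
Iteration 2: no outgoing edges from {parse,upload}; recursion stops.

1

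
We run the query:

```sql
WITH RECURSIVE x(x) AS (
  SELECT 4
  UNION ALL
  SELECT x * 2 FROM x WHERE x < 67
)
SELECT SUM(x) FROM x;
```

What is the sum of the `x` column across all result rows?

252

Base: x=4.
Iteration 1: 4 < 67 holds -> x = 4 * 2 = 8.
Iteration 2: 8 < 67 holds -> x = 8 * 2 = 16.
Iteration 3: 16 < 67 holds -> x = 16 * 2 = 32.
Iteration 4: 32 < 67 holds -> x = 32 * 2 = 64.
Iteration 5: 64 < 67 holds -> x = 64 * 2 = 128.
Iteration 6: 128 < 67 fails; recursion stops.
SUM(x) = 4 + 8 + 16 + 32 + 64 + 128 = 252.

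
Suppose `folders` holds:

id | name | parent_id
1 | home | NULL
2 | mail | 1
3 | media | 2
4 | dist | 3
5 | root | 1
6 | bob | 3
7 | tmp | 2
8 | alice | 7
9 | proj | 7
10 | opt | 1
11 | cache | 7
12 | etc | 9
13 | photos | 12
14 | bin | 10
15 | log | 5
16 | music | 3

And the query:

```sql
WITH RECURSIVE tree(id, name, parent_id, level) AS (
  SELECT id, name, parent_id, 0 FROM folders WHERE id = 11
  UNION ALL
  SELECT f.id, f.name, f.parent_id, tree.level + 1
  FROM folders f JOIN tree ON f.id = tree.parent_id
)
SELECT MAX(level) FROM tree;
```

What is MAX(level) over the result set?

3

Base: id=11 (cache), parent_id=7, level 0.
Iteration 1: join on id=7 -> tmp (id 7, parent_id=2, level 1).
Iteration 2: join on id=2 -> mail (id 2, parent_id=1, level 2).
Iteration 3: join on id=1 -> home (id 1, parent_id=NULL, level 3).
Iteration 4: parent_id is NULL; no match; recursion stops.
level values: 0, 1, 2, 3; the maximum is 3.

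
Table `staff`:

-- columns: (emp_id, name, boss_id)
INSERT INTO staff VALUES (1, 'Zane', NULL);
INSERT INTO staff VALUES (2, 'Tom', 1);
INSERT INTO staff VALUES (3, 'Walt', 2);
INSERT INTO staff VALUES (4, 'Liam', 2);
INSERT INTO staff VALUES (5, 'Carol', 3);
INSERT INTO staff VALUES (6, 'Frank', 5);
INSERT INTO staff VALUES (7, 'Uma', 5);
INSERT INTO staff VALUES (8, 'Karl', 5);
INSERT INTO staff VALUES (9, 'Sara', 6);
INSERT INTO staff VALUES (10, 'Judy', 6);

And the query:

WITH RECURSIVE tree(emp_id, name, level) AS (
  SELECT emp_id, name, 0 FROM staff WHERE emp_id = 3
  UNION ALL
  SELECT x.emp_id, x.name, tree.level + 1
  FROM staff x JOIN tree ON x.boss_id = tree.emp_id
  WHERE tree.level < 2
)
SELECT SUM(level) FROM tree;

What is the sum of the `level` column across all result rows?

7

Base: emp_id=3 (Walt) at level 0.
Iteration 1: rows with boss_id in {3} -> Carol (id 5, level 1).
Iteration 2: rows with boss_id in {5} -> Frank (id 6, level 2), Uma (id 7, level 2), Karl (id 8, level 2).
Iteration 3: level < 2 fails for all current rows; recursion stops.
SUM(level) = 0 + 1 + 2 + 2 + 2 = 7.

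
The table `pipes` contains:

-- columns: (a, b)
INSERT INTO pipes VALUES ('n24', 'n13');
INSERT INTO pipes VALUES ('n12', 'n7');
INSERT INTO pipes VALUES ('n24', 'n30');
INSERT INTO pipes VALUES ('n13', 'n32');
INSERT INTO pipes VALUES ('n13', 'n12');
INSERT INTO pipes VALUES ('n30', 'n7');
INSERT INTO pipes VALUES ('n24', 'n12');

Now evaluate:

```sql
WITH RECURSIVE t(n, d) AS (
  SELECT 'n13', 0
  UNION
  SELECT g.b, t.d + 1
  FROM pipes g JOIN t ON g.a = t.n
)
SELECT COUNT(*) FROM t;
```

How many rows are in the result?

4

Base: (n13, d=0).
Iteration 1: edges from {n13} -> (n12, d=1), (n32, d=1).
Iteration 2: edges from {n12,n32} -> (n7, d=2).
Iteration 3: no outgoing edges from {n7}; recursion stops.
Total rows emitted: 4.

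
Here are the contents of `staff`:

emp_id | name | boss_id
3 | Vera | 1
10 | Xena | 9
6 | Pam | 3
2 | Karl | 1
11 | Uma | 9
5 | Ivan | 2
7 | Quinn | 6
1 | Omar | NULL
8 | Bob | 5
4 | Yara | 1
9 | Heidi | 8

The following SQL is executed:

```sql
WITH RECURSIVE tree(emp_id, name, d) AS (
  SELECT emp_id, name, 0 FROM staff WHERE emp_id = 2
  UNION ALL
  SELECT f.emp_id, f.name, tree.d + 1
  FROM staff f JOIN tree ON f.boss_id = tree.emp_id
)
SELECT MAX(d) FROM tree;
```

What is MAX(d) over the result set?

Base: emp_id=2 (Karl) at d 0.
Iteration 1: rows with boss_id in {2} -> Ivan (id 5, d 1).
Iteration 2: rows with boss_id in {5} -> Bob (id 8, d 2).
Iteration 3: rows with boss_id in {8} -> Heidi (id 9, d 3).
Iteration 4: rows with boss_id in {9} -> Xena (id 10, d 4), Uma (id 11, d 4).
Iteration 5: no rows with boss_id in {10,11}; recursion stops.
d values: 0, 1, 2, 3, 4, 4; the maximum is 4.

4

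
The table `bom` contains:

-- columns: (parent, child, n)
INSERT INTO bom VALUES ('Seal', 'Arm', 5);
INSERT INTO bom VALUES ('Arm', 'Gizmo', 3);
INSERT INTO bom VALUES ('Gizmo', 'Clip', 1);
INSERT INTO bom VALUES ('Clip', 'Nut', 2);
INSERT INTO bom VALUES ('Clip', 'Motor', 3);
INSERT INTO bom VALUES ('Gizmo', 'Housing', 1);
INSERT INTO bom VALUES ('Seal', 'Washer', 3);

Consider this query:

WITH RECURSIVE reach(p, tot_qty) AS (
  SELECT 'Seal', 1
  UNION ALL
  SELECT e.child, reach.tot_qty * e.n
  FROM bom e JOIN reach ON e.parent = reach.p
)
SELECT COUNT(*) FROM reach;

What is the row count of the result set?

Base: (Seal, tot_qty=1).
Iteration 1: components of {Seal} -> Arm = 1*5 = 5, Washer = 1*3 = 3.
Iteration 2: components of {Arm,Washer} -> Gizmo = 5*3 = 15.
Iteration 3: components of {Gizmo} -> Clip = 15*1 = 15, Housing = 15*1 = 15.
Iteration 4: components of {Clip,Housing} -> Motor = 15*3 = 45, Nut = 15*2 = 30.
Iteration 5: no further components; recursion stops.
Total rows emitted: 8.

8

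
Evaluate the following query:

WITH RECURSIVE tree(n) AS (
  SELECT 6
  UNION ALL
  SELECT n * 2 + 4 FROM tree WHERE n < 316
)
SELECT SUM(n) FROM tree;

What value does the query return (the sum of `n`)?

606

Base: n=6.
Iteration 1: 6 < 316 holds -> n = 6 * 2 + 4 = 16.
Iteration 2: 16 < 316 holds -> n = 16 * 2 + 4 = 36.
Iteration 3: 36 < 316 holds -> n = 36 * 2 + 4 = 76.
Iteration 4: 76 < 316 holds -> n = 76 * 2 + 4 = 156.
Iteration 5: 156 < 316 holds -> n = 156 * 2 + 4 = 316.
Iteration 6: 316 < 316 fails; recursion stops.
SUM(n) = 6 + 16 + 36 + 76 + 156 + 316 = 606.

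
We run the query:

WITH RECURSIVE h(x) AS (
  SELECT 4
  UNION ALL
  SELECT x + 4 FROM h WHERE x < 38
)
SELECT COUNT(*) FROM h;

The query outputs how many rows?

10

Base: x=4.
Iteration 1: 4 < 38 holds -> x = 4 + 4 = 8.
Iteration 2: 8 < 38 holds -> x = 8 + 4 = 12.
Iteration 3: 12 < 38 holds -> x = 12 + 4 = 16.
Iteration 4: 16 < 38 holds -> x = 16 + 4 = 20.
Iteration 5: 20 < 38 holds -> x = 20 + 4 = 24.
Iteration 6: 24 < 38 holds -> x = 24 + 4 = 28.
Iteration 7: 28 < 38 holds -> x = 28 + 4 = 32.
Iteration 8: 32 < 38 holds -> x = 32 + 4 = 36.
Iteration 9: 36 < 38 holds -> x = 36 + 4 = 40.
Iteration 10: 40 < 38 fails; recursion stops.
Total rows emitted: 10.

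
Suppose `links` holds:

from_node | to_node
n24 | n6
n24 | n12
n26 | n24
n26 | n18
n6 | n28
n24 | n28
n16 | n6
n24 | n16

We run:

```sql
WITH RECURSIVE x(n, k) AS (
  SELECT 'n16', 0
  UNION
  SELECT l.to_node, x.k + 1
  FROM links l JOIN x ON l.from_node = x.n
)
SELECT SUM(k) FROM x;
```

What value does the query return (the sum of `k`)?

3

Base: (n16, k=0).
Iteration 1: edges from {n16} -> (n6, k=1).
Iteration 2: edges from {n6} -> (n28, k=2).
Iteration 3: no outgoing edges from {n28}; recursion stops.
SUM(k) = 0 + 1 + 2 = 3.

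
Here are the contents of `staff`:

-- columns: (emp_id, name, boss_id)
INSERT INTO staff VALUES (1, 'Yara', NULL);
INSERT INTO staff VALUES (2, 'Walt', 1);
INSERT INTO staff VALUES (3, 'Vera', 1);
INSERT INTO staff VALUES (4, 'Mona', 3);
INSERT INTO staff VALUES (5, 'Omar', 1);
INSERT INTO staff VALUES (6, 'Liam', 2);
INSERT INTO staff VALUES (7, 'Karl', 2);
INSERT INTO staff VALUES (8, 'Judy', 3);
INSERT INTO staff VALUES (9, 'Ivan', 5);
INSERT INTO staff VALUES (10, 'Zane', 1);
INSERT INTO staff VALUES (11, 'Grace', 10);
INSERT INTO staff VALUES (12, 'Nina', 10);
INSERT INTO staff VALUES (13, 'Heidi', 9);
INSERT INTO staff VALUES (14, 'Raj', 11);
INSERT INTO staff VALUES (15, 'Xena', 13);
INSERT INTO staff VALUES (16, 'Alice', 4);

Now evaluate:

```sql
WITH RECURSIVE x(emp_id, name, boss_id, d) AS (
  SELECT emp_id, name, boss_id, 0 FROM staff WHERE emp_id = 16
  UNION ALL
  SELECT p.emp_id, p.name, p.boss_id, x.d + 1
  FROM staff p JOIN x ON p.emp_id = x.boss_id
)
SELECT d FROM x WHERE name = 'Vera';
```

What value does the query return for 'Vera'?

2

Base: emp_id=16 (Alice), boss_id=4, d 0.
Iteration 1: join on emp_id=4 -> Mona (id 4, boss_id=3, d 1).
Iteration 2: join on emp_id=3 -> Vera (id 3, boss_id=1, d 2).
Iteration 3: join on emp_id=1 -> Yara (id 1, boss_id=NULL, d 3).
Iteration 4: boss_id is NULL; no match; recursion stops.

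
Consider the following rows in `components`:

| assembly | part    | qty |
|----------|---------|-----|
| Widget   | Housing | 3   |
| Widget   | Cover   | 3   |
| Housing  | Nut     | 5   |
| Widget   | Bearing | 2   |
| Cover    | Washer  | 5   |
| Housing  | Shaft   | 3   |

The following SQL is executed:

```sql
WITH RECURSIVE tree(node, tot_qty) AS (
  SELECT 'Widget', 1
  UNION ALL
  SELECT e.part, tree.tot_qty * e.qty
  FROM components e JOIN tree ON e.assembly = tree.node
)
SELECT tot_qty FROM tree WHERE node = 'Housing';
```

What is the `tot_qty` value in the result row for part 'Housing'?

3

Base: (Widget, tot_qty=1).
Iteration 1: components of {Widget} -> Bearing = 1*2 = 2, Cover = 1*3 = 3, Housing = 1*3 = 3.
Iteration 2: components of {Bearing,Cover,Housing} -> Nut = 3*5 = 15, Shaft = 3*3 = 9, Washer = 3*5 = 15.
Iteration 3: no further components; recursion stops.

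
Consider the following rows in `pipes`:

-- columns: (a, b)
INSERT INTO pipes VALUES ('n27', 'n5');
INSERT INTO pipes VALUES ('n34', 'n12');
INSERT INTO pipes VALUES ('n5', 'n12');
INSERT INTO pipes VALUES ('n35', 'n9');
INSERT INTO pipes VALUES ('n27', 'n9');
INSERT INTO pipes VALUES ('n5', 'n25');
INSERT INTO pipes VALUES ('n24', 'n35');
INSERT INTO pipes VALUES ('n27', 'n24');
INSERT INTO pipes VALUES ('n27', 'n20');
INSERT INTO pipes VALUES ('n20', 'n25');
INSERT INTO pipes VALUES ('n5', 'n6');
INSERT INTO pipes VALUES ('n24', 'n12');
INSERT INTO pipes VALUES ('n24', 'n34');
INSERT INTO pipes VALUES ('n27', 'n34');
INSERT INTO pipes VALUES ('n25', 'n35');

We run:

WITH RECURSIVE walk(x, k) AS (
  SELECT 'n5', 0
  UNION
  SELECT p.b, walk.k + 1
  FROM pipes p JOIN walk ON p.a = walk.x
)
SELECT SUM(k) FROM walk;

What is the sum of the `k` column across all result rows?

Base: (n5, k=0).
Iteration 1: edges from {n5} -> (n12, k=1), (n25, k=1), (n6, k=1).
Iteration 2: edges from {n12,n25,n6} -> (n35, k=2).
Iteration 3: edges from {n35} -> (n9, k=3).
Iteration 4: no outgoing edges from {n9}; recursion stops.
SUM(k) = 0 + 1 + 1 + 1 + 2 + 3 = 8.

8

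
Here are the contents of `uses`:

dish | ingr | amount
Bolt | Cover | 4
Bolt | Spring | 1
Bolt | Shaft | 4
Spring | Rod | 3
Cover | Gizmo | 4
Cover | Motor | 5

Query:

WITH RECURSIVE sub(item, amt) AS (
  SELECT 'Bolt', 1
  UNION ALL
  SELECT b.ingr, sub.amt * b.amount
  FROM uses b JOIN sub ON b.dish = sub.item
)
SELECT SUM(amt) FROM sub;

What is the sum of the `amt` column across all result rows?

49

Base: (Bolt, amt=1).
Iteration 1: components of {Bolt} -> Cover = 1*4 = 4, Shaft = 1*4 = 4, Spring = 1*1 = 1.
Iteration 2: components of {Cover,Shaft,Spring} -> Gizmo = 4*4 = 16, Motor = 4*5 = 20, Rod = 1*3 = 3.
Iteration 3: no further components; recursion stops.
SUM(amt) = 1 + 4 + 1 + 4 + 16 + 20 + 3 = 49.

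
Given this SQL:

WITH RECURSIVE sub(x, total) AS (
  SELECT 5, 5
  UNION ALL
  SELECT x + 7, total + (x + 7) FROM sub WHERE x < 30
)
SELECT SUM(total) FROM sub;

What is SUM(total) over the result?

215

Base: x=5, total=5.
Iteration 1: 5 < 30 holds -> x = 5 + 7 = 12, total = 5 + 12 = 17.
Iteration 2: 12 < 30 holds -> x = 12 + 7 = 19, total = 17 + 19 = 36.
Iteration 3: 19 < 30 holds -> x = 19 + 7 = 26, total = 36 + 26 = 62.
Iteration 4: 26 < 30 holds -> x = 26 + 7 = 33, total = 62 + 33 = 95.
Iteration 5: 33 < 30 fails; recursion stops.
SUM(total) = 5 + 17 + 36 + 62 + 95 = 215.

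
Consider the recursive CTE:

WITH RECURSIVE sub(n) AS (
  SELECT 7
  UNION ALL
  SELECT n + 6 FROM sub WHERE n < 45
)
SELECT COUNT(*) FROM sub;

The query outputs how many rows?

Base: n=7.
Iteration 1: 7 < 45 holds -> n = 7 + 6 = 13.
Iteration 2: 13 < 45 holds -> n = 13 + 6 = 19.
Iteration 3: 19 < 45 holds -> n = 19 + 6 = 25.
Iteration 4: 25 < 45 holds -> n = 25 + 6 = 31.
Iteration 5: 31 < 45 holds -> n = 31 + 6 = 37.
Iteration 6: 37 < 45 holds -> n = 37 + 6 = 43.
Iteration 7: 43 < 45 holds -> n = 43 + 6 = 49.
Iteration 8: 49 < 45 fails; recursion stops.
Total rows emitted: 8.

8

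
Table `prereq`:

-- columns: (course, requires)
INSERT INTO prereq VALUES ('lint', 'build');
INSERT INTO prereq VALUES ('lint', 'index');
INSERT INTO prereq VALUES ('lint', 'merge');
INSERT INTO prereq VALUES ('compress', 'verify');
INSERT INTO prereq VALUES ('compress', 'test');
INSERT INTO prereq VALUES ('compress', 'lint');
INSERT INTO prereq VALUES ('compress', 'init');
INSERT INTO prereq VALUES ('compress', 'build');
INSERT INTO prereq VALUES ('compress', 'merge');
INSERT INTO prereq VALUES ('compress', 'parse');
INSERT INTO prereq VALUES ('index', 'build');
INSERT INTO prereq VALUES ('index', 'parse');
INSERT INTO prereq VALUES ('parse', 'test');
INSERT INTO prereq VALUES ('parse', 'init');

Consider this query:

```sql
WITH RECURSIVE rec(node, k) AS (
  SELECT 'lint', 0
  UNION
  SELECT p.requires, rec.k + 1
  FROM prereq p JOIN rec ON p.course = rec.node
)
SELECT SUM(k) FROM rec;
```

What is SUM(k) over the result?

13

Base: (lint, k=0).
Iteration 1: edges from {lint} -> (build, k=1), (index, k=1), (merge, k=1).
Iteration 2: edges from {build,index,merge} -> (build, k=2), (parse, k=2).
Iteration 3: edges from {build,parse} -> (init, k=3), (test, k=3).
Iteration 4: no outgoing edges from {init,test}; recursion stops.
SUM(k) = 0 + 1 + 1 + 1 + 2 + 2 + 3 + 3 = 13.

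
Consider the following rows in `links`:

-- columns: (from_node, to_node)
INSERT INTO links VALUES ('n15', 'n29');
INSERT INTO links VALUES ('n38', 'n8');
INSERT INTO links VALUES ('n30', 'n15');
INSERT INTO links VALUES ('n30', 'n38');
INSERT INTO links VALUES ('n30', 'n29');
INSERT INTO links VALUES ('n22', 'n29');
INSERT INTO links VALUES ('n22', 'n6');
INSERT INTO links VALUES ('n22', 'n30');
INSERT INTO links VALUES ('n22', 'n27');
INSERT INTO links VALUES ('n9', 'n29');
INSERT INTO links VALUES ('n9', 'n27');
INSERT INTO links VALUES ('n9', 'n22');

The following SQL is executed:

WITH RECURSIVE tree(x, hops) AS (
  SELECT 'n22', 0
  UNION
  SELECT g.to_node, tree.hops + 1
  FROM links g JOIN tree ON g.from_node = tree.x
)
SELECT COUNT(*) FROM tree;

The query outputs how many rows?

Base: (n22, hops=0).
Iteration 1: edges from {n22} -> (n27, hops=1), (n29, hops=1), (n30, hops=1), (n6, hops=1).
Iteration 2: edges from {n27,n29,n30,n6} -> (n15, hops=2), (n29, hops=2), (n38, hops=2).
Iteration 3: edges from {n15,n29,n38} -> (n29, hops=3), (n8, hops=3).
Iteration 4: no outgoing edges from {n29,n8}; recursion stops.
Total rows emitted: 10.

10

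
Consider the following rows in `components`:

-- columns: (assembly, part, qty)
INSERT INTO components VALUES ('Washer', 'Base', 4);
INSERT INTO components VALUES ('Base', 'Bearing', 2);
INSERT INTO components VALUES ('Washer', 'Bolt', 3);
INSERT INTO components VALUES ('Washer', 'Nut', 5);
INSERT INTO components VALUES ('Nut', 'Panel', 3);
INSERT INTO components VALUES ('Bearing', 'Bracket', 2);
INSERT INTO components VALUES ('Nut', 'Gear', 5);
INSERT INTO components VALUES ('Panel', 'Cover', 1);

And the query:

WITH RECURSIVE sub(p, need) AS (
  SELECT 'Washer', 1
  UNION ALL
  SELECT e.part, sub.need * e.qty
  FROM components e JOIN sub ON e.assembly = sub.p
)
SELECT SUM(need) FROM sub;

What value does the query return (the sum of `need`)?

Base: (Washer, need=1).
Iteration 1: components of {Washer} -> Base = 1*4 = 4, Bolt = 1*3 = 3, Nut = 1*5 = 5.
Iteration 2: components of {Base,Bolt,Nut} -> Bearing = 4*2 = 8, Gear = 5*5 = 25, Panel = 5*3 = 15.
Iteration 3: components of {Bearing,Gear,Panel} -> Bracket = 8*2 = 16, Cover = 15*1 = 15.
Iteration 4: no further components; recursion stops.
SUM(need) = 1 + 4 + 3 + 5 + 8 + 15 + 25 + 16 + 15 = 92.

92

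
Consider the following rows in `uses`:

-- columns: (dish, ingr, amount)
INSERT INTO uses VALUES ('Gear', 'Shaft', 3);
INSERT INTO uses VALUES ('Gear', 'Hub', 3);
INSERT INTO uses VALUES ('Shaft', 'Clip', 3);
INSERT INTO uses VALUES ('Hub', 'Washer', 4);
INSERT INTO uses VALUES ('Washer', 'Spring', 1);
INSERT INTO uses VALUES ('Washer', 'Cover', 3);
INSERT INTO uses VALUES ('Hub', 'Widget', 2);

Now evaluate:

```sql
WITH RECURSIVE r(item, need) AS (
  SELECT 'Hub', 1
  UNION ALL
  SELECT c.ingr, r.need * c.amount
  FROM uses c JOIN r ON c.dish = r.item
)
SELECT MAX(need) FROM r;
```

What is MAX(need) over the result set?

Base: (Hub, need=1).
Iteration 1: components of {Hub} -> Washer = 1*4 = 4, Widget = 1*2 = 2.
Iteration 2: components of {Washer,Widget} -> Cover = 4*3 = 12, Spring = 4*1 = 4.
Iteration 3: no further components; recursion stops.
need values: 1, 4, 2, 4, 12; the maximum is 12.

12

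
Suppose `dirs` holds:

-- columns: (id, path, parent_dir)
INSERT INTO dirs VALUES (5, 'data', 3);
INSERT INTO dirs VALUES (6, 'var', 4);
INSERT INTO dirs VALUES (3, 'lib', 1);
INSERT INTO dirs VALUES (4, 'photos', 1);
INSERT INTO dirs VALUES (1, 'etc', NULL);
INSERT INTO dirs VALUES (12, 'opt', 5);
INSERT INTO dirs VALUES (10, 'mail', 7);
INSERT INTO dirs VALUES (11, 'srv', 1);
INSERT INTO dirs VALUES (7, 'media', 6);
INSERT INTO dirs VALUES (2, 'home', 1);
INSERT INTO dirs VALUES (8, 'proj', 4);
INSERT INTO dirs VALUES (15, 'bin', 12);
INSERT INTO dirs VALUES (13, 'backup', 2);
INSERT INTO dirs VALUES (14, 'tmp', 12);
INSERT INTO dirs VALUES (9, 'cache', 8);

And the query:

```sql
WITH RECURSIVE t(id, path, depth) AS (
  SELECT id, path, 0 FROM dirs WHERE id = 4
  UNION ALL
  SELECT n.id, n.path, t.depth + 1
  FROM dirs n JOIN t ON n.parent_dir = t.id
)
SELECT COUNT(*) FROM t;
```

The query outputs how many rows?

6

Base: id=4 (photos) at depth 0.
Iteration 1: rows with parent_dir in {4} -> var (id 6, depth 1), proj (id 8, depth 1).
Iteration 2: rows with parent_dir in {6,8} -> media (id 7, depth 2), cache (id 9, depth 2).
Iteration 3: rows with parent_dir in {7,9} -> mail (id 10, depth 3).
Iteration 4: no rows with parent_dir in {10}; recursion stops.
Total rows emitted: 6.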